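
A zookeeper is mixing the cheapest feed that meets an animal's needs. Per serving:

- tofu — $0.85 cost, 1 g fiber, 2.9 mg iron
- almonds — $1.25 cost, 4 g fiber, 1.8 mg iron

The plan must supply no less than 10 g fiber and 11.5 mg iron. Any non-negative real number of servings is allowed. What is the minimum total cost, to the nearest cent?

$4.66

Compare the cost at each extreme point of the feasible region.
tofu only: max(10/1, 11.5/2.9) = 10 servings → $8.50.
almonds only: max(10/4, 11.5/1.8) = 6.389 servings → $7.99.
tofu + almonds with both tight: 2.857 servings and 1.786 servings → $4.66.
So the least-cost plan costs $4.66.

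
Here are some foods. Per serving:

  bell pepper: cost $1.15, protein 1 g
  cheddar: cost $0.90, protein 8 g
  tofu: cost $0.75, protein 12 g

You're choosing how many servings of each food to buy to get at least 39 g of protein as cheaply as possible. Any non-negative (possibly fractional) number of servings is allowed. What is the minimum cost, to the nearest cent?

Cost per g of protein: tofu $0.0625, cheddar $0.1125, bell pepper $1.1500.
With no serving limits, use only tofu: 39 g / 12 g = 3.25 servings × $0.75 = $2.44.

$2.44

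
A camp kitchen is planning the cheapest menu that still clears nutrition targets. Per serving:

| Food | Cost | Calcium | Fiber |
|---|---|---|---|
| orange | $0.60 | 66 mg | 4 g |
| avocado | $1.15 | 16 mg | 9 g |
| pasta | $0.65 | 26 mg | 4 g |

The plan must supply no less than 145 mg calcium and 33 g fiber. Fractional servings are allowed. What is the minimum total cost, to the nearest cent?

The cheapest plan sits at a corner of the feasible region — with two constraints it uses at most two foods.
orange only: max(145/66, 33/4) = 8.25 servings → $4.95.
avocado only: max(145/16, 33/9) = 9.062 servings → $10.42.
pasta only: max(145/26, 33/4) = 8.25 servings → $5.36.
orange + avocado with both tight: 1.466 servings and 3.015 servings → $4.35.
orange + pasta: the both-tight solution has a negative serving — not a feasible corner.
avocado + pasta with both tight: 1.635 servings and 4.571 servings → $4.85.
The minimum over all feasible corners is $4.35.

$4.35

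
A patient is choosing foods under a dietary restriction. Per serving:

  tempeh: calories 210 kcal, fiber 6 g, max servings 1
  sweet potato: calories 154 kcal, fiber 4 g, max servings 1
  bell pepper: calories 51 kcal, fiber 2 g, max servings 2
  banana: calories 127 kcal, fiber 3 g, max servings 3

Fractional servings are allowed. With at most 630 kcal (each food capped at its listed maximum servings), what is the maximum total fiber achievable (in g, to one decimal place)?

Fiber per kcal: bell pepper 0.03922, tempeh 0.02857, sweet potato 0.02597, banana 0.02362.
Take 2 servings of bell pepper: uses 102 kcal, +4.0 g fiber (running total 4.0 g).
Take 1 serving of tempeh: uses 210 kcal, +6.0 g fiber (running total 10.0 g).
Take 1 serving of sweet potato: uses 154 kcal, +4.0 g fiber (running total 14.0 g).
Take 1.291 servings of banana: uses 164 kcal, +3.9 g fiber (running total 17.9 g).
Greedy by best ratio exhausts the calories allowance optimally: 17.9 g.

17.9 g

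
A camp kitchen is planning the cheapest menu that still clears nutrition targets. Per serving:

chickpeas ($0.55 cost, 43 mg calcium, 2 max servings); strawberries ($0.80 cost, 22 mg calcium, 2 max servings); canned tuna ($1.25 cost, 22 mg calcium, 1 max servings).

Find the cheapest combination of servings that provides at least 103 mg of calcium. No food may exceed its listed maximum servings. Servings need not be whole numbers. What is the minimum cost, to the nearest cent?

$1.72

Cost per mg of calcium: chickpeas $0.0128, strawberries $0.0364, canned tuna $0.0568.
Take 2 servings of chickpeas: +86.0 mg calcium for $1.10 (total $1.10, still need 17.0 mg).
Take 0.7727 servings of strawberries: +17.0 mg calcium for $0.62 (total $1.72, still need 0.0 mg).
Greedy by cheapest-per-mg is optimal for a single linear constraint, so the minimum cost is $1.72.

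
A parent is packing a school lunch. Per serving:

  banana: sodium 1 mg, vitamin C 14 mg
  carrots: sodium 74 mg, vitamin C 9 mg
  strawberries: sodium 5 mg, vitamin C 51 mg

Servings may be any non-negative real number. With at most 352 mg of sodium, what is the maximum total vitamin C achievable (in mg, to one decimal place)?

Vitamin C per mg sodium: banana 14, strawberries 10.2, carrots 0.1216.
With no serving limits, spend the whole sodium allowance on banana: 352 mg / 1 mg × 14 mg = 4928.0 mg.

4928.0 mg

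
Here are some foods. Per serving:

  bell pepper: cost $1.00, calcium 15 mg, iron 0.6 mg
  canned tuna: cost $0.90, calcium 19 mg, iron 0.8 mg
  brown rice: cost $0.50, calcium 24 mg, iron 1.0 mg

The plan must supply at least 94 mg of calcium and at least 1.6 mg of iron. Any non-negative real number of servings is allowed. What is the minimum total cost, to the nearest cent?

This is a tiny linear program; its minimum lies at a vertex of the feasible set. List the vertices and price them.
bell pepper only: max(94/15, 1.6/0.6) = 6.267 servings → $6.27.
canned tuna only: max(94/19, 1.6/0.8) = 4.947 servings → $4.45.
brown rice only: max(94/24, 1.6/1.0) = 3.917 servings → $1.96.
bell pepper + canned tuna: intersection lies outside the first quadrant.
bell pepper + brown rice: the both-tight solution has a negative serving — not a feasible corner.
canned tuna + brown rice: intersection lies outside the first quadrant.
So the least-cost plan costs $1.96.

$1.96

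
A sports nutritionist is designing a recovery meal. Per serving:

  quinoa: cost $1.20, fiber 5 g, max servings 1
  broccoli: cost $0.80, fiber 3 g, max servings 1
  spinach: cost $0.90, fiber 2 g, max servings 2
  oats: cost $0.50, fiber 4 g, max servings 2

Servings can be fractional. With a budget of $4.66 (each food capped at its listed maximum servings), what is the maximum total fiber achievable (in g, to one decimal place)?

Fiber per dollar: oats 8, quinoa 4.167, broccoli 3.75, spinach 2.222.
Take 2 servings of oats: spends $1.00, +8.0 g fiber (running total 8.0 g).
Take 1 serving of quinoa: spends $1.20, +5.0 g fiber (running total 13.0 g).
Take 1 serving of broccoli: spends $0.80, +3.0 g fiber (running total 16.0 g).
Take 1.844 servings of spinach: spends $1.66, +3.7 g fiber (running total 19.7 g).
Filling greedily by fiber-per-dollar is optimal for one linear limit, giving 19.7 g.

19.7 g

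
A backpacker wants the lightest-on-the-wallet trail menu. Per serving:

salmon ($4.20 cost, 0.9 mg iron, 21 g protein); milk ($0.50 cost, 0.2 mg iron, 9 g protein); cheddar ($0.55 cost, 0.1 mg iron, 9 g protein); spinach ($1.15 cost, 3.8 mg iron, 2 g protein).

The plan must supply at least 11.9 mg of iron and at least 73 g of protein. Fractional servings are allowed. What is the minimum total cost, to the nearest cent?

A basic optimal solution has at most two foods positive. Try each food alone and each pair with both targets met exactly.
salmon only: max(11.9/0.9, 73/21) = 13.22 servings → $55.53.
milk only: max(11.9/0.2, 73/9) = 59.5 servings → $29.75.
cheddar only: max(11.9/0.1, 73/9) = 119 servings → $65.45.
spinach only: max(11.9/3.8, 73/2) = 36.5 servings → $41.98.
salmon + milk with both targets exact would need a negative amount; discard.
salmon + cheddar with both targets exact would need a negative amount; discard.
salmon + spinach with both tight: 3.251 servings and 2.362 servings → $16.37.
milk + cheddar: the both-tight solution has a negative serving — not a feasible corner.
milk + spinach with both tight: 7.503 servings and 2.737 servings → $6.90.
cheddar + spinach with both tight: 7.459 servings and 2.935 servings → $7.48.
So the least-cost plan costs $6.90.

$6.90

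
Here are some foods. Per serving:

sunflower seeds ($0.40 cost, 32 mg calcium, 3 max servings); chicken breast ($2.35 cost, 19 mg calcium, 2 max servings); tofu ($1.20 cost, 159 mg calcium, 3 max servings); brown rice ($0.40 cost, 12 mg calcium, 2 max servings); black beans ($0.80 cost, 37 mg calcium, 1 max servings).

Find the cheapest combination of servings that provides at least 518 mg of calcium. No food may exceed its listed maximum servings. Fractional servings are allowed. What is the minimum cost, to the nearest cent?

$4.11

Cost per mg of calcium: tofu $0.0075, sunflower seeds $0.0125, black beans $0.0216, brown rice $0.0333, chicken breast $0.1237.
Take 3 servings of tofu: +477.0 mg calcium for $3.60 (total $3.60, still need 41.0 mg).
Take 1.281 servings of sunflower seeds: +41.0 mg calcium for $0.51 (total $4.11, still need 0.0 mg).
Filling from the cheapest source first is optimal under one linear minimum: $4.11.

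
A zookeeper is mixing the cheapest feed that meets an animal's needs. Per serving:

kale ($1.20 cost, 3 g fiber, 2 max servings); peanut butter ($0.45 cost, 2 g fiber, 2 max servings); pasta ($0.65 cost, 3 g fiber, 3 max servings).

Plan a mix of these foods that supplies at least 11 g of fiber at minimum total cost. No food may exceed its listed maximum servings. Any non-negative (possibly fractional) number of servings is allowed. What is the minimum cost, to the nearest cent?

Cost per g of fiber: pasta $0.2167, peanut butter $0.2250, kale $0.4000.
Take 3 servings of pasta: +9.0 g fiber for $1.95 (total $1.95, still need 2.0 g).
Take 1 serving of peanut butter: +2.0 g fiber for $0.45 (total $2.40, still need 0.0 g).
Filling from the cheapest source first is optimal under one linear minimum: $2.40.

$2.40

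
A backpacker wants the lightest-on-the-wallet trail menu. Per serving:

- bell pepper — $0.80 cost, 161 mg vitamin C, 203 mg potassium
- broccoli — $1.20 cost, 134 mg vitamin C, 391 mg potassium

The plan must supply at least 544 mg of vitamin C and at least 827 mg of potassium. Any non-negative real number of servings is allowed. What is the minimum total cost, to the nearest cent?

$3.04

A basic optimal solution has at most two foods positive. Try each food alone and each pair with both targets met exactly.
bell pepper only: max(544/161, 827/203) = 4.074 servings → $3.26.
broccoli only: max(544/134, 827/391) = 4.06 servings → $4.87.
bell pepper + broccoli with both tight: 2.85 servings and 0.6354 servings → $3.04.
The minimum over all feasible corners is $3.04.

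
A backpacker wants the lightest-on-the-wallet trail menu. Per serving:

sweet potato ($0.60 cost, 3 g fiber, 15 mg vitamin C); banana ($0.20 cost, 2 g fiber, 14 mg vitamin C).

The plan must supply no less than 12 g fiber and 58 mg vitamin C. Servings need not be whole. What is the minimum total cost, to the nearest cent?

$1.20

sweet potato only: max(12/3, 58/15) = 4 servings → $2.40.
banana only: max(12/2, 58/14) = 6 servings → $1.20.
sweet potato + banana: intersection lies outside the first quadrant.
Cheapest feasible corner: $1.20.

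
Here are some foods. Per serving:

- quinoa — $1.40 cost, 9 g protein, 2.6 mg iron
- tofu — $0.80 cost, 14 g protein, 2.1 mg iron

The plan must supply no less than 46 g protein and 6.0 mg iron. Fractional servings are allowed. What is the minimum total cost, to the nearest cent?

$2.63

At the optimum either one food covers both requirements or two foods hit both targets exactly; no other combination can be cheaper.
quinoa only: max(46/9, 6.0/2.6) = 5.111 servings → $7.16.
tofu only: max(46/14, 6.0/2.1) = 3.286 servings → $2.63.
quinoa + tofu: intersection lies outside the first quadrant.
So the least-cost plan costs $2.63.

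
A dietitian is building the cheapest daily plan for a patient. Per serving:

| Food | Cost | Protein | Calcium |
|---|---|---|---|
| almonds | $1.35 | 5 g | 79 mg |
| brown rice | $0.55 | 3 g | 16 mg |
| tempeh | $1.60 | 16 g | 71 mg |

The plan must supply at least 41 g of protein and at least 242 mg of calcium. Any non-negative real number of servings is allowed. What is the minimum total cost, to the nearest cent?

$5.00

almonds only: max(41/5, 242/79) = 8.2 servings → $11.07.
brown rice only: max(41/3, 242/16) = 15.12 servings → $8.32.
tempeh only: max(41/16, 242/71) = 3.408 servings → $5.45.
almonds + brown rice with both tight: 0.4459 servings and 12.92 servings → $7.71.
almonds + tempeh with both tight: 1.057 servings and 2.232 servings → $5.00.
brown rice + tempeh with both targets exact would need a negative amount; discard.
So the least-cost plan costs $5.00.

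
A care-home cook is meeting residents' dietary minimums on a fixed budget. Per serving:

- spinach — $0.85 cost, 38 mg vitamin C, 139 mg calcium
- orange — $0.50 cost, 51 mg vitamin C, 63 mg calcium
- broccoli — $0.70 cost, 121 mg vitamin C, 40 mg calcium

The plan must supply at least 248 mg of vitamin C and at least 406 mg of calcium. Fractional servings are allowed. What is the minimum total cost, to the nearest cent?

$2.95

The cheapest plan sits at a corner of the feasible region — with two constraints it uses at most two foods.
spinach only: max(248/38, 406/139) = 6.526 servings → $5.55.
orange only: max(248/51, 406/63) = 6.444 servings → $3.22.
broccoli only: max(248/121, 406/40) = 10.15 servings → $7.11.
spinach + orange with both tight: 1.082 servings and 4.056 servings → $2.95.
spinach + broccoli with both tight: 2.563 servings and 1.245 servings → $3.05.
orange + broccoli: the both-tight solution has a negative serving — not a feasible corner.
So the least-cost plan costs $2.95.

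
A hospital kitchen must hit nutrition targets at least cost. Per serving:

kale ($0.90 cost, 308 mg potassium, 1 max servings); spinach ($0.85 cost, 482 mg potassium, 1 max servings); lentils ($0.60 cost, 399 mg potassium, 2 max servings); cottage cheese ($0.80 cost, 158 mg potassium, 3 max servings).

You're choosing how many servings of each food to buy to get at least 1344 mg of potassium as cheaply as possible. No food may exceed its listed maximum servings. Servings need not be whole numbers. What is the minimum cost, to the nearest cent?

Cost per mg of potassium: lentils $0.0015, spinach $0.0018, kale $0.0029, cottage cheese $0.0051.
Take 2 servings of lentils: +798.0 mg potassium for $1.20 (total $1.20, still need 546.0 mg).
Take 1 serving of spinach: +482.0 mg potassium for $0.85 (total $2.05, still need 64.0 mg).
Take 0.2078 servings of kale: +64.0 mg potassium for $0.19 (total $2.24, still need 0.0 mg).
Greedy by cheapest-per-mg is optimal for a single linear constraint, so the minimum cost is $2.24.

$2.24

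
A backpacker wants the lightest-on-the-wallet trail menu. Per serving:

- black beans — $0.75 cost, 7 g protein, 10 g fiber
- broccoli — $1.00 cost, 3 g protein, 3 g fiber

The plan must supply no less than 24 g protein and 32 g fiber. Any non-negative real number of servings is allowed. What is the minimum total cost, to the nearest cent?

$2.57

black beans only: max(24/7, 32/10) = 3.429 servings → $2.57.
broccoli only: max(24/3, 32/3) = 10.67 servings → $10.67.
black beans + broccoli with both tight: 2.667 servings and 1.778 servings → $3.78.
The minimum over all feasible corners is $2.57.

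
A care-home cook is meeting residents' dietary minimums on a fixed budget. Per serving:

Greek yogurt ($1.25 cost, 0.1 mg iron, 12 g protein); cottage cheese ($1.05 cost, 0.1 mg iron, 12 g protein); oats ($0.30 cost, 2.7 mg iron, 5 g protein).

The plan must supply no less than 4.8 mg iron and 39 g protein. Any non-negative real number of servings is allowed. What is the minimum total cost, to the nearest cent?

$2.34

An LP optimum is at a vertex; with two nutrient constraints at most two foods are used. Check each candidate.
Greek yogurt only: max(4.8/0.1, 39/12) = 48 servings → $60.00.
cottage cheese only: max(4.8/0.1, 39/12) = 48 servings → $50.40.
oats only: max(4.8/2.7, 39/5) = 7.8 servings → $2.34.
Greek yogurt + cottage cheese (both tight): parallel constraints — no distinct corner.
Greek yogurt + oats with both tight: 2.549 servings and 1.683 servings → $3.69.
cottage cheese + oats with both tight: 2.549 servings and 1.683 servings → $3.18.
Cheapest feasible corner: $2.34.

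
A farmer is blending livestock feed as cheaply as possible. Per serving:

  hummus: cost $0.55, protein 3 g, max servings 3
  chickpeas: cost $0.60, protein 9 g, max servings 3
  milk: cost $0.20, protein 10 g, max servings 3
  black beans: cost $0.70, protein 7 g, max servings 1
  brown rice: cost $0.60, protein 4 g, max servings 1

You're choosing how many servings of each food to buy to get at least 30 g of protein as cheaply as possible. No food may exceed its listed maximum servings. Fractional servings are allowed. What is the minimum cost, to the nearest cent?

Cost per g of protein: milk $0.0200, chickpeas $0.0667, black beans $0.1000, brown rice $0.1500, hummus $0.1833.
Take 3 servings of milk: +30.0 g protein for $0.60 (total $0.60, still need 0.0 g).
Filling from the cheapest source first is optimal under one linear minimum: $0.60.

$0.60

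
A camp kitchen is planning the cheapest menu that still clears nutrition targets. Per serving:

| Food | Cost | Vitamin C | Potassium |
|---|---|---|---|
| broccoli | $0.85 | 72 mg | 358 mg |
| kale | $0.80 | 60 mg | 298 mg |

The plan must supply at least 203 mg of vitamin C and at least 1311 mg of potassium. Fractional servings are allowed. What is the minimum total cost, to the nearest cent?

$3.11

Two binding constraints pin down two serving amounts, so the optimal mix uses at most two foods. The candidates are each food alone (scaled to the tighter of vitamin C/potassium) and each pair with both constraints tight.
broccoli only: max(203/72, 1311/358) = 3.662 servings → $3.11.
kale only: max(203/60, 1311/298) = 4.399 servings → $3.52.
broccoli + kale with both targets exact would need a negative amount; discard.
Cheapest feasible corner: $3.11.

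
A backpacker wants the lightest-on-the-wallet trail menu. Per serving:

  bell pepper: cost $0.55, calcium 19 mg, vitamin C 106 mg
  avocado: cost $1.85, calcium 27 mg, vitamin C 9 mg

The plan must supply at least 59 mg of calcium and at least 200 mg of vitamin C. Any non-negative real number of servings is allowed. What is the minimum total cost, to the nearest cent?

$1.71

This is a tiny linear program; its minimum lies at a vertex of the feasible set. List the vertices and price them.
bell pepper only: max(59/19, 200/106) = 3.105 servings → $1.71.
avocado only: max(59/27, 200/9) = 22.22 servings → $41.11.
bell pepper + avocado with both tight: 1.809 servings and 0.9119 servings → $2.68.
The minimum over all feasible corners is $1.71.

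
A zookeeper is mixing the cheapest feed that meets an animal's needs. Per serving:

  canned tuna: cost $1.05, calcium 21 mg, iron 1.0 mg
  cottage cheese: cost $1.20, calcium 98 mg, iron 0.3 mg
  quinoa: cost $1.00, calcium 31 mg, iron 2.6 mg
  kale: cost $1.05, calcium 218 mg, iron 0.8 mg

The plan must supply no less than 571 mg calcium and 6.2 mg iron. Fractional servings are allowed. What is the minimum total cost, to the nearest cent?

For a min-cost LP with two ≥-constraints, a basic feasible solution has at most two positive variables.
canned tuna only: max(571/21, 6.2/1.0) = 27.19 servings → $28.55.
cottage cheese only: max(571/98, 6.2/0.3) = 20.67 servings → $24.80.
quinoa only: max(571/31, 6.2/2.6) = 18.42 servings → $18.42.
kale only: max(571/218, 6.2/0.8) = 7.75 servings → $8.14.
canned tuna + cottage cheese with both tight: 4.758 servings and 4.807 servings → $10.76.
canned tuna + quinoa: intersection lies outside the first quadrant.
canned tuna + kale with both tight: 4.447 servings and 2.191 servings → $6.97.
cottage cheese + quinoa with both tight: 5.264 servings and 1.777 servings → $8.09.
cottage cheese + kale: the both-tight solution has a negative serving — not a feasible corner.
quinoa + kale with both tight: 1.651 servings and 2.385 servings → $4.15.
So the least-cost plan costs $4.15.

$4.15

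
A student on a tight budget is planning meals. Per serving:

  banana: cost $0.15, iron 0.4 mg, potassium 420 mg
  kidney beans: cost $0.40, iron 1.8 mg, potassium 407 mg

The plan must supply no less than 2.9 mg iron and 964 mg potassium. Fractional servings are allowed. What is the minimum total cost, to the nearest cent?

$0.70

banana only: max(2.9/0.4, 964/420) = 7.25 servings → $1.09.
kidney beans only: max(2.9/1.8, 964/407) = 2.369 servings → $0.95.
banana + kidney beans with both tight: 0.9354 servings and 1.403 servings → $0.70.
So the least-cost plan costs $0.70.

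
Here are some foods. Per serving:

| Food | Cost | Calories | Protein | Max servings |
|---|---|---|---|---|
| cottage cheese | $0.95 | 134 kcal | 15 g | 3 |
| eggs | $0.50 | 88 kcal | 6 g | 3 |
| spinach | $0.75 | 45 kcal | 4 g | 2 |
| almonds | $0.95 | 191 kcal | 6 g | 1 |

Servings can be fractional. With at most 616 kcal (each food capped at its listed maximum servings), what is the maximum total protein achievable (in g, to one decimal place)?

Protein per kcal: cottage cheese 0.1119, spinach 0.08889, eggs 0.06818, almonds 0.03141.
Take 3 servings of cottage cheese: uses 402 kcal, +45.0 g protein (running total 45.0 g).
Take 2 servings of spinach: uses 90 kcal, +8.0 g protein (running total 53.0 g).
Take 1.409 servings of eggs: uses 124 kcal, +8.5 g protein (running total 61.5 g).
Filling greedily by protein-per-kcal is optimal for one linear limit, giving 61.5 g.

61.5 g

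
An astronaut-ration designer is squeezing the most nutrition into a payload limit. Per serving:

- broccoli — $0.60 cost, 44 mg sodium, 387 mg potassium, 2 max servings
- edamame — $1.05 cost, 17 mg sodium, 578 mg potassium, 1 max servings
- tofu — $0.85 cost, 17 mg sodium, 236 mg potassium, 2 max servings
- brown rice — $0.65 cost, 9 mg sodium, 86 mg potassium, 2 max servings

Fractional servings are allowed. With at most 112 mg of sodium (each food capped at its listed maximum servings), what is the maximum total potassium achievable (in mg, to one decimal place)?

Potassium per mg sodium: edamame 34, tofu 13.88, brown rice 9.556, broccoli 8.795.
Take 1 serving of edamame: uses 17 mg sodium, +578.0 mg potassium (running total 578.0 mg).
Take 2 servings of tofu: uses 34 mg sodium, +472.0 mg potassium (running total 1050.0 mg).
Take 2 servings of brown rice: uses 18 mg sodium, +172.0 mg potassium (running total 1222.0 mg).
Take 0.9773 servings of broccoli: uses 43 mg sodium, +378.2 mg potassium (running total 1600.2 mg).
Filling greedily by potassium-per-mg sodium is optimal for one linear limit, giving 1600.2 mg.

1600.2 mg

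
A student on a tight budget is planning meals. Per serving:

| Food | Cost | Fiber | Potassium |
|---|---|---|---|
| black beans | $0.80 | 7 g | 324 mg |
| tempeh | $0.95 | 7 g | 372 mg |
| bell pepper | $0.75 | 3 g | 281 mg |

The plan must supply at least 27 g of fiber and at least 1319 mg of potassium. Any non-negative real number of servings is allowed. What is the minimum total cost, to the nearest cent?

black beans only: max(27/7, 1319/324) = 4.071 servings → $3.26.
tempeh only: max(27/7, 1319/372) = 3.857 servings → $3.66.
bell pepper only: max(27/3, 1319/281) = 9 servings → $6.75.
black beans + tempeh with both tight: 2.414 servings and 1.443 servings → $3.30.
black beans + bell pepper with both tight: 3.648 servings and 0.4874 servings → $3.28.
tempeh + bell pepper: the both-tight solution has a negative serving — not a feasible corner.
So the least-cost plan costs $3.26.

$3.26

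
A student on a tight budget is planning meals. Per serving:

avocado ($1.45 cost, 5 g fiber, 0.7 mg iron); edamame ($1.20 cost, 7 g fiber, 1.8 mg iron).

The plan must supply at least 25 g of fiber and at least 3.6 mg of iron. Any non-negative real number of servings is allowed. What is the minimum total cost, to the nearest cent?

For a min-cost LP with two ≥-constraints, a basic feasible solution has at most two positive variables.
avocado only: max(25/5, 3.6/0.7) = 5.143 servings → $7.46.
edamame only: max(25/7, 3.6/1.8) = 3.571 servings → $4.29.
avocado + edamame with both tight: 4.829 servings and 0.122 servings → $7.15.
The minimum over all feasible corners is $4.29.

$4.29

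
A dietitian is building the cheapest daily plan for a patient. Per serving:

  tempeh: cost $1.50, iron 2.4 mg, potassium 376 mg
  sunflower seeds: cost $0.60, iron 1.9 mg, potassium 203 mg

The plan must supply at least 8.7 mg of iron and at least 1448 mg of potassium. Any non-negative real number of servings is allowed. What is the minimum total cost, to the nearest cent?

$4.28

At the optimum either one food covers both requirements or two foods hit both targets exactly; no other combination can be cheaper.
tempeh only: max(8.7/2.4, 1448/376) = 3.851 servings → $5.78.
sunflower seeds only: max(8.7/1.9, 1448/203) = 7.133 servings → $4.28.
tempeh + sunflower seeds: intersection lies outside the first quadrant.
Cheapest feasible corner: $4.28.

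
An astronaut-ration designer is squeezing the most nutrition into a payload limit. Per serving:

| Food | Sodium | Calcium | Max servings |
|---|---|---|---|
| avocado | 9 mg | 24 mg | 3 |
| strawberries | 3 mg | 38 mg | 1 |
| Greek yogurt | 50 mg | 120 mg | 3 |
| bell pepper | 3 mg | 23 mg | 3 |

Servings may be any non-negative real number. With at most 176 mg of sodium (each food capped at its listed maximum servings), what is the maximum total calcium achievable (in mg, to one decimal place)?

507.8 mg

Calcium per mg sodium: strawberries 12.67, bell pepper 7.667, avocado 2.667, Greek yogurt 2.4.
Take 1 serving of strawberries: uses 3 mg sodium, +38.0 mg calcium (running total 38.0 mg).
Take 3 servings of bell pepper: uses 9 mg sodium, +69.0 mg calcium (running total 107.0 mg).
Take 3 servings of avocado: uses 27 mg sodium, +72.0 mg calcium (running total 179.0 mg).
Take 2.74 servings of Greek yogurt: uses 137 mg sodium, +328.8 mg calcium (running total 507.8 mg).
Greedy by best ratio exhausts the sodium allowance optimally: 507.8 mg.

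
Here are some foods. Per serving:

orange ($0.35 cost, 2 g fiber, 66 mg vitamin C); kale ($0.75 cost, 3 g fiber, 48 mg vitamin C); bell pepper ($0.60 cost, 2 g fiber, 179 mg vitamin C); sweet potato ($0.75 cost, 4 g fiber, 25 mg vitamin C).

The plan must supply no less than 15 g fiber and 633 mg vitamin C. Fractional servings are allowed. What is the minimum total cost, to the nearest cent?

$2.93

Minimising a linear cost over {fiber ≥ 15, vitamin C ≥ 633, servings ≥ 0} — the optimum is at a vertex, using one or two foods.
orange only: max(15/2, 633/66) = 9.591 servings → $3.36.
kale only: max(15/3, 633/48) = 13.19 servings → $9.89.
bell pepper only: max(15/2, 633/179) = 7.5 servings → $4.50.
sweet potato only: max(15/4, 633/25) = 25.32 servings → $18.99.
orange + kale: the both-tight solution has a negative serving — not a feasible corner.
orange + bell pepper with both tight: 6.279 servings and 1.221 servings → $2.93.
orange + sweet potato: the both-tight solution has a negative serving — not a feasible corner.
kale + bell pepper with both tight: 3.218 servings and 2.673 servings → $4.02.
kale + sweet potato: intersection lies outside the first quadrant.
bell pepper + sweet potato with both tight: 3.239 servings and 2.131 servings → $3.54.
So the least-cost plan costs $2.93.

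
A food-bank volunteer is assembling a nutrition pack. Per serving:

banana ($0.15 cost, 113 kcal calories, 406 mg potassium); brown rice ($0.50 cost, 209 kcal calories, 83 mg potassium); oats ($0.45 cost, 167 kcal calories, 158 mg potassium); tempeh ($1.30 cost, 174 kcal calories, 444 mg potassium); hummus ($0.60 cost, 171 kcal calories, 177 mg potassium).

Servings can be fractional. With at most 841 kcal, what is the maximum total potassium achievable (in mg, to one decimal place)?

Potassium per kcal: banana 3.593, tempeh 2.552, hummus 1.035, oats 0.9461, brown rice 0.3971.
With no serving limits, spend the whole calories allowance on banana: 841 kcal / 113 kcal × 406 mg = 3021.6 mg.

3021.6 mg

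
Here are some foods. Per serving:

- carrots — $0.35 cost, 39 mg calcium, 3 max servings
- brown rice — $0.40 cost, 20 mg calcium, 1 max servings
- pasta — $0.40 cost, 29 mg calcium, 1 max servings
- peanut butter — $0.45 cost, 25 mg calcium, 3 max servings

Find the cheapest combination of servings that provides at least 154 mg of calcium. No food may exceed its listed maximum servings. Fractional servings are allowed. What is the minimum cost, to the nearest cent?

Cost per mg of calcium: carrots $0.0090, pasta $0.0138, peanut butter $0.0180, brown rice $0.0200.
Take 3 servings of carrots: +117.0 mg calcium for $1.05 (total $1.05, still need 37.0 mg).
Take 1 serving of pasta: +29.0 mg calcium for $0.40 (total $1.45, still need 8.0 mg).
Take 0.32 servings of peanut butter: +8.0 mg calcium for $0.14 (total $1.59, still need 0.0 mg).
Greedy by cheapest-per-mg is optimal for a single linear constraint, so the minimum cost is $1.59.

$1.59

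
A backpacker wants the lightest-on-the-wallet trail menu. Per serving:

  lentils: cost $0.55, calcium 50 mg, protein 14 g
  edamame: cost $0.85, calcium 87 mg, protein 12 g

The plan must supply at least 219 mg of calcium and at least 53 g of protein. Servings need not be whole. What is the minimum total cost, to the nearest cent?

For a min-cost LP with two ≥-constraints, a basic feasible solution has at most two positive variables.
lentils only: max(219/50, 53/14) = 4.38 servings → $2.41.
edamame only: max(219/87, 53/12) = 4.417 servings → $3.75.
lentils + edamame with both tight: 3.209 servings and 0.6731 servings → $2.34.
The minimum over all feasible corners is $2.34.

$2.34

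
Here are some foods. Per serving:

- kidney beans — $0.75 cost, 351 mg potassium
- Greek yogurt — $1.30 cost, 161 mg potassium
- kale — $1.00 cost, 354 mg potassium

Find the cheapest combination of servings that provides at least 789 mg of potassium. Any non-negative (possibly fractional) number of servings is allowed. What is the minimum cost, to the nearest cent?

$1.69

Cost per mg of potassium: kidney beans $0.0021, kale $0.0028, Greek yogurt $0.0081.
With no serving limits, use only kidney beans: 789 mg / 351 mg = 2.248 servings × $0.75 = $1.69.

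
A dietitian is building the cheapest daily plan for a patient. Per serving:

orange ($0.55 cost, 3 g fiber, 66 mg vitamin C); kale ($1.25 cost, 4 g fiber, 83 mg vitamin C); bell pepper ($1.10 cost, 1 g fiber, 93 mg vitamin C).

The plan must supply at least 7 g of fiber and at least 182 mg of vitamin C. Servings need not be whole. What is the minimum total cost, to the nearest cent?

The cheapest plan sits at a corner of the feasible region — with two constraints it uses at most two foods.
orange only: max(7/3, 182/66) = 2.758 servings → $1.52.
kale only: max(7/4, 182/83) = 2.193 servings → $2.74.
bell pepper only: max(7/1, 182/93) = 7 servings → $7.70.
orange + kale: intersection lies outside the first quadrant.
orange + bell pepper with both tight: 2.202 servings and 0.3944 servings → $1.64.
kale + bell pepper with both tight: 1.623 servings and 0.5087 servings → $2.59.
The minimum over all feasible corners is $1.52.

$1.52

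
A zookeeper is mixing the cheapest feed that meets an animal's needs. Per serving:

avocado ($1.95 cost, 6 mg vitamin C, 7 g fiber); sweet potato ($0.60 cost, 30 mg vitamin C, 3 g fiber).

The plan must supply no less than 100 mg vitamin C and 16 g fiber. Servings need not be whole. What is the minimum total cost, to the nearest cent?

$3.20

For a min-cost LP with two ≥-constraints, a basic feasible solution has at most two positive variables.
avocado only: max(100/6, 16/7) = 16.67 servings → $32.50.
sweet potato only: max(100/30, 16/3) = 5.333 servings → $3.20.
avocado + sweet potato with both tight: 0.9375 servings and 3.146 servings → $3.72.
The minimum over all feasible corners is $3.20.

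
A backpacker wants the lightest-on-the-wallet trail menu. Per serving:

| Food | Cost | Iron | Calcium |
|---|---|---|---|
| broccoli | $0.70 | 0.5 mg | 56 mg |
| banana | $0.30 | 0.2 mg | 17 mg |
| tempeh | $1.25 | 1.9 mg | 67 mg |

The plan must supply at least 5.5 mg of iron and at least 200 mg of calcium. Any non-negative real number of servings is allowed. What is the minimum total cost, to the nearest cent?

$3.68

Two binding constraints pin down two serving amounts, so the optimal mix uses at most two foods. The candidates are each food alone (scaled to the tighter of iron/calcium) and each pair with both constraints tight.
broccoli only: max(5.5/0.5, 200/56) = 11 servings → $7.70.
banana only: max(5.5/0.2, 200/17) = 27.5 servings → $8.25.
tempeh only: max(5.5/1.9, 200/67) = 2.985 servings → $3.73.
broccoli + banana: the both-tight solution has a negative serving — not a feasible corner.
broccoli + tempeh with both tight: 0.1578 servings and 2.853 servings → $3.68.
banana + tempeh with both tight: 0.6085 servings and 2.831 servings → $3.72.
Cheapest feasible corner: $3.68.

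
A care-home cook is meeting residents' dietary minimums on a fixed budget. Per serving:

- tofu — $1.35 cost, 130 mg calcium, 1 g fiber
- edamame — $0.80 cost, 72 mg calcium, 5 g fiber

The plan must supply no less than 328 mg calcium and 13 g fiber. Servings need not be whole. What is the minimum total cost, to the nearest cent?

Check every corner: each single food scaled to meet both minima, and each pair solved so both constraints bind.
tofu only: max(328/130, 13/1) = 13 servings → $17.55.
edamame only: max(328/72, 13/5) = 4.556 servings → $3.64.
tofu + edamame with both tight: 1.218 servings and 2.356 servings → $3.53.
The minimum over all feasible corners is $3.53.

$3.53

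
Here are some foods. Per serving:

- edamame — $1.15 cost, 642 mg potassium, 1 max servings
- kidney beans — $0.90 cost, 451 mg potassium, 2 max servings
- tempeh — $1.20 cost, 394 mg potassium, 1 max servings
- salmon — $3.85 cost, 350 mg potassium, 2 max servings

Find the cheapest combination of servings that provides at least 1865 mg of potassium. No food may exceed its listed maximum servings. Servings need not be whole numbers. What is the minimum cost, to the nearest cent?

Cost per mg of potassium: edamame $0.0018, kidney beans $0.0020, tempeh $0.0030, salmon $0.0110.
Take 1 serving of edamame: +642.0 mg potassium for $1.15 (total $1.15, still need 1223.0 mg).
Take 2 servings of kidney beans: +902.0 mg potassium for $1.80 (total $2.95, still need 321.0 mg).
Take 0.8147 servings of tempeh: +321.0 mg potassium for $0.98 (total $3.93, still need 0.0 mg).
Filling from the cheapest source first is optimal under one linear minimum: $3.93.

$3.93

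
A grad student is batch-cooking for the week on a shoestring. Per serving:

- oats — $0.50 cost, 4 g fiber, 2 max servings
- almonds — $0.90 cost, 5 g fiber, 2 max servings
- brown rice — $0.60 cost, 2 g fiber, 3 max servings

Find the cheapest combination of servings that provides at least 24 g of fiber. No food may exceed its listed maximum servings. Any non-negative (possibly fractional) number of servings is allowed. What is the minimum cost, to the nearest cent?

$4.60

Cost per g of fiber: oats $0.1250, almonds $0.1800, brown rice $0.3000.
Take 2 servings of oats: +8.0 g fiber for $1.00 (total $1.00, still need 16.0 g).
Take 2 servings of almonds: +10.0 g fiber for $1.80 (total $2.80, still need 6.0 g).
Take 3 servings of brown rice: +6.0 g fiber for $1.80 (total $4.60, still need 0.0 g).
Greedy by cheapest-per-g is optimal for a single linear constraint, so the minimum cost is $4.60.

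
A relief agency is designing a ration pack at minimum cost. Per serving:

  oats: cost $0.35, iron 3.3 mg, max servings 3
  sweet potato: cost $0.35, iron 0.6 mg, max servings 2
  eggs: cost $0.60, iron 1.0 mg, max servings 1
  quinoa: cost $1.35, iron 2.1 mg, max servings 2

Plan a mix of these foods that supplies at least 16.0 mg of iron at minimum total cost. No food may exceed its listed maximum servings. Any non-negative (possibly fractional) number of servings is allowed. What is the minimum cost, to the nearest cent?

$4.86

Cost per mg of iron: oats $0.1061, sweet potato $0.5833, eggs $0.6000, quinoa $0.6429.
Take 3 servings of oats: +9.9 mg iron for $1.05 (total $1.05, still need 6.1 mg).
Take 2 servings of sweet potato: +1.2 mg iron for $0.70 (total $1.75, still need 4.9 mg).
Take 1 serving of eggs: +1.0 mg iron for $0.60 (total $2.35, still need 3.9 mg).
Take 1.857 servings of quinoa: +3.9 mg iron for $2.51 (total $4.86, still need 0.0 mg).
Greedy by cheapest-per-mg is optimal for a single linear constraint, so the minimum cost is $4.86.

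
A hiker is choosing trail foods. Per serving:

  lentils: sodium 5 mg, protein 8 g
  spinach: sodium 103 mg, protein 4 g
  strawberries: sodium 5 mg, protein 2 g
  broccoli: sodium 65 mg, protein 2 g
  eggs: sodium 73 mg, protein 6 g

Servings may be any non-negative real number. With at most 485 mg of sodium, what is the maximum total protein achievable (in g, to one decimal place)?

776.0 g

Protein per mg sodium: lentils 1.6, strawberries 0.4, eggs 0.08219, spinach 0.03883, broccoli 0.03077.
With no serving limits, spend the whole sodium allowance on lentils: 485 mg / 5 mg × 8 g = 776.0 g.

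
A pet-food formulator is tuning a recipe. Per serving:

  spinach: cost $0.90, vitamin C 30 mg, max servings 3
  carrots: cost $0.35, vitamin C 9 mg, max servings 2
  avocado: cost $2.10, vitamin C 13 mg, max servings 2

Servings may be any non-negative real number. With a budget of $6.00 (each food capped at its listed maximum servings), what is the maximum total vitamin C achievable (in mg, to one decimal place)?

Vitamin C per dollar: spinach 33.33, carrots 25.71, avocado 6.19.
Take 3 servings of spinach: spends $2.70, +90.0 mg vitamin C (running total 90.0 mg).
Take 2 servings of carrots: spends $0.70, +18.0 mg vitamin C (running total 108.0 mg).
Take 1.238 servings of avocado: spends $2.60, +16.1 mg vitamin C (running total 124.1 mg).
Filling greedily by vitamin C-per-dollar is optimal for one linear limit, giving 124.1 mg.

124.1 mg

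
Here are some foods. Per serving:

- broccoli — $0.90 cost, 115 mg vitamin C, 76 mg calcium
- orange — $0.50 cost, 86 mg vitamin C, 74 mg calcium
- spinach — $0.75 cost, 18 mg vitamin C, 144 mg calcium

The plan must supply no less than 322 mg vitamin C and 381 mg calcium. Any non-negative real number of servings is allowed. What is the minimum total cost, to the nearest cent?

Check every corner: each single food scaled to meet both minima, and each pair solved so both constraints bind.
broccoli only: max(322/115, 381/76) = 5.013 servings → $4.51.
orange only: max(322/86, 381/74) = 5.149 servings → $2.57.
spinach only: max(322/18, 381/144) = 17.89 servings → $13.42.
broccoli + orange: intersection lies outside the first quadrant.
broccoli + spinach with both tight: 2.601 servings and 1.273 servings → $3.30.
orange + spinach with both tight: 3.575 servings and 0.8087 servings → $2.39.
Cheapest feasible corner: $2.39.

$2.39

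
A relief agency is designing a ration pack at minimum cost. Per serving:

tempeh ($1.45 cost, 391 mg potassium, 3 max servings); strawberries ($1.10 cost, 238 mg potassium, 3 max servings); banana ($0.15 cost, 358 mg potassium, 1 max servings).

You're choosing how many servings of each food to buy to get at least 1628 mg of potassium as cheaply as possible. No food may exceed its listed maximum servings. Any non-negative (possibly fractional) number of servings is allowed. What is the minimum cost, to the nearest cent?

$4.95

Cost per mg of potassium: banana $0.0004, tempeh $0.0037, strawberries $0.0046.
Take 1 serving of banana: +358.0 mg potassium for $0.15 (total $0.15, still need 1270.0 mg).
Take 3 servings of tempeh: +1173.0 mg potassium for $4.35 (total $4.50, still need 97.0 mg).
Take 0.4076 servings of strawberries: +97.0 mg potassium for $0.45 (total $4.95, still need 0.0 mg).
Filling from the cheapest source first is optimal under one linear minimum: $4.95.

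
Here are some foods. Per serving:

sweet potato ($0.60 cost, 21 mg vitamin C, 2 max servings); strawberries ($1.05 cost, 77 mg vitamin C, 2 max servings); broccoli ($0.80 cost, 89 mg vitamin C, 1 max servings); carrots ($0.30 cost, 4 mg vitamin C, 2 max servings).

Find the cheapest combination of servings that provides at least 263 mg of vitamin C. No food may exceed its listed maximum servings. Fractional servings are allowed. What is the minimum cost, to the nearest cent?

Cost per mg of vitamin C: broccoli $0.0090, strawberries $0.0136, sweet potato $0.0286, carrots $0.0750.
Take 1 serving of broccoli: +89.0 mg vitamin C for $0.80 (total $0.80, still need 174.0 mg).
Take 2 servings of strawberries: +154.0 mg vitamin C for $2.10 (total $2.90, still need 20.0 mg).
Take 0.9524 servings of sweet potato: +20.0 mg vitamin C for $0.57 (total $3.47, still need 0.0 mg).
Filling from the cheapest source first is optimal under one linear minimum: $3.47.

$3.47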